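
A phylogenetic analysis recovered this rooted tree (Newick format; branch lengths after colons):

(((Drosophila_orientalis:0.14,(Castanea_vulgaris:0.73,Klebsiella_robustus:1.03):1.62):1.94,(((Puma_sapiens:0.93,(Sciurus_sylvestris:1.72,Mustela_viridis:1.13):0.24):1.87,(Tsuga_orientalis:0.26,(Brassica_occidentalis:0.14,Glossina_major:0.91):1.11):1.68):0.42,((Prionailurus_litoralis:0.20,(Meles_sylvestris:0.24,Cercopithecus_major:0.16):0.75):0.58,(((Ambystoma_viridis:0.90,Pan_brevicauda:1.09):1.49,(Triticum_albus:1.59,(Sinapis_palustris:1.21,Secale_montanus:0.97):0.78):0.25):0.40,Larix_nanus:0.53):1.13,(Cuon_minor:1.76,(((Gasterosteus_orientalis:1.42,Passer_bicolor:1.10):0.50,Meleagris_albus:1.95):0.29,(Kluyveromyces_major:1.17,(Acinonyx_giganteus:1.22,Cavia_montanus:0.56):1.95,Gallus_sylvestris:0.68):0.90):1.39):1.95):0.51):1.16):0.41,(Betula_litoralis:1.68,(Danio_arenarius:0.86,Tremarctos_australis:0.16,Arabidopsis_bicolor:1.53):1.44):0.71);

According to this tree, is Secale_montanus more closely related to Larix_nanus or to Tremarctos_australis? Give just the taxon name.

Larix_nanus

The MRCA of Secale_montanus and Larix_nanus subtends (((Ambystoma_viridis,Pan_brevicauda),(Triticum_albus,(Sinapis_palustris,Secale_montanus))),Larix_nanus) (6 taxa).
The MRCA of Secale_montanus and Tremarctos_australis is the root, subtending the entire tree (30 taxa).
The first is nested inside the second, so Secale_montanus shares a more recent common ancestor with Larix_nanus.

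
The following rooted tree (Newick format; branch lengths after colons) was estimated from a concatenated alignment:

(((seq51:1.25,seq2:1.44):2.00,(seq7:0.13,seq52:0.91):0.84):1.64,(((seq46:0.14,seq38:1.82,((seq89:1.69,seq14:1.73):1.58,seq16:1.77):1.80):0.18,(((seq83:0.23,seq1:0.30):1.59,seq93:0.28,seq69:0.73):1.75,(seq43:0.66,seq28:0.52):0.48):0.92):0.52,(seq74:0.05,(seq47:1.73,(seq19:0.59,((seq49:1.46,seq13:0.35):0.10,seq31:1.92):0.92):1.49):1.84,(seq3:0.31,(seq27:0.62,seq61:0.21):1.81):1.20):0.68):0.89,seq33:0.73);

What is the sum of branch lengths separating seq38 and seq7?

6.02

The path runs seq38 → … → MRCA → … → seq7; the MRCA is the root of the tree.
Branch lengths along that path: 1.82 + 0.18 + 0.52 + 0.89 + 1.64 + 0.84 + 0.13 = 6.02.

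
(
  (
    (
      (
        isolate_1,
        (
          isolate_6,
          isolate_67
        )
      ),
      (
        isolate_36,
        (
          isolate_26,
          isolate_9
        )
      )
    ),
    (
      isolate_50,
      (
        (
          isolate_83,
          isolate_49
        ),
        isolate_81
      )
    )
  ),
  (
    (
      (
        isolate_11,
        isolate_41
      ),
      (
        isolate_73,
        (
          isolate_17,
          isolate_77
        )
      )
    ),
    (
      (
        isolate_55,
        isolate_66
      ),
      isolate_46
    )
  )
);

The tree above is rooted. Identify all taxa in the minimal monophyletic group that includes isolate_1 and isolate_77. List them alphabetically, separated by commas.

Tracing isolate_1: it sits inside (isolate_1,(isolate_6,isolate_67)).
Tracing isolate_77: it sits inside (isolate_17,isolate_77).
The smallest clade enclosing both is the whole tree (their MRCA is the root), so the answer is all 18 tips in alphabetical order.

isolate_1, isolate_11, isolate_17, isolate_26, isolate_36, isolate_41, isolate_46, isolate_49, isolate_50, isolate_55, isolate_6, isolate_66, isolate_67, isolate_73, isolate_77, isolate_81, isolate_83, isolate_9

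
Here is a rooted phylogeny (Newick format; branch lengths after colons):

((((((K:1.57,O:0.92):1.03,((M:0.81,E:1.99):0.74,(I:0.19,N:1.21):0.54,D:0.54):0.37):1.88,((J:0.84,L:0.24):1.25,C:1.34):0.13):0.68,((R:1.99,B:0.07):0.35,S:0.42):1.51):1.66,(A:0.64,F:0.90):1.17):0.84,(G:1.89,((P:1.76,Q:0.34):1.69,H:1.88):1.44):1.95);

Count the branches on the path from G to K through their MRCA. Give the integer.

The MRCA of G and K is the root of the tree.
From G up to that node: 2 branches. From K up to the same node: 6 branches. Total: 2 + 6 = 8.

8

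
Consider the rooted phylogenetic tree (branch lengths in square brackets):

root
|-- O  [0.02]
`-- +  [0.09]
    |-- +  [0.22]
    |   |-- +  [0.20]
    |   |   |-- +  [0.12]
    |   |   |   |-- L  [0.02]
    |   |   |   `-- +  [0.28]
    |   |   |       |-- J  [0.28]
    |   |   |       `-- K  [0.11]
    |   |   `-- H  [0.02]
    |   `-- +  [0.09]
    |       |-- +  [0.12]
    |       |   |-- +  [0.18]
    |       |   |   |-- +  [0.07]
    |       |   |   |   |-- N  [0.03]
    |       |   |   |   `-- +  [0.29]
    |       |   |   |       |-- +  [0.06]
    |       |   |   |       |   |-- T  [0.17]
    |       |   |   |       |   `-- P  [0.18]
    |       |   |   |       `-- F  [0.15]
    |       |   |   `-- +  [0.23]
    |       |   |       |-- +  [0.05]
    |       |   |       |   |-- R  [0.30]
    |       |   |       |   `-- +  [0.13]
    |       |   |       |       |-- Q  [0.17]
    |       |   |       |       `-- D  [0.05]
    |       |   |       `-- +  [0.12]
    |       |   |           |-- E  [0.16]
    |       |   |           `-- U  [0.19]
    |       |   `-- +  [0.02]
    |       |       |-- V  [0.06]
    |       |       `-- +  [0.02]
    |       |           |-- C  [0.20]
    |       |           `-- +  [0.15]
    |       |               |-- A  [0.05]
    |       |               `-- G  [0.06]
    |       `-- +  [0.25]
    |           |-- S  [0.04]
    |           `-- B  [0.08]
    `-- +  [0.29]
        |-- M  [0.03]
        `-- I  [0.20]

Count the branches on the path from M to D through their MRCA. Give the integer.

The MRCA of M and D is the node subtending ((((L,(J,K)),H),((((N,((T,P),F)),((R,(Q,D)),(E,U))),(V,(C,(A,G)))),(S,B))),(M,I)).
From M up to that node: 2 branches. From D up to the same node: 8 branches. Total: 2 + 8 = 10.

10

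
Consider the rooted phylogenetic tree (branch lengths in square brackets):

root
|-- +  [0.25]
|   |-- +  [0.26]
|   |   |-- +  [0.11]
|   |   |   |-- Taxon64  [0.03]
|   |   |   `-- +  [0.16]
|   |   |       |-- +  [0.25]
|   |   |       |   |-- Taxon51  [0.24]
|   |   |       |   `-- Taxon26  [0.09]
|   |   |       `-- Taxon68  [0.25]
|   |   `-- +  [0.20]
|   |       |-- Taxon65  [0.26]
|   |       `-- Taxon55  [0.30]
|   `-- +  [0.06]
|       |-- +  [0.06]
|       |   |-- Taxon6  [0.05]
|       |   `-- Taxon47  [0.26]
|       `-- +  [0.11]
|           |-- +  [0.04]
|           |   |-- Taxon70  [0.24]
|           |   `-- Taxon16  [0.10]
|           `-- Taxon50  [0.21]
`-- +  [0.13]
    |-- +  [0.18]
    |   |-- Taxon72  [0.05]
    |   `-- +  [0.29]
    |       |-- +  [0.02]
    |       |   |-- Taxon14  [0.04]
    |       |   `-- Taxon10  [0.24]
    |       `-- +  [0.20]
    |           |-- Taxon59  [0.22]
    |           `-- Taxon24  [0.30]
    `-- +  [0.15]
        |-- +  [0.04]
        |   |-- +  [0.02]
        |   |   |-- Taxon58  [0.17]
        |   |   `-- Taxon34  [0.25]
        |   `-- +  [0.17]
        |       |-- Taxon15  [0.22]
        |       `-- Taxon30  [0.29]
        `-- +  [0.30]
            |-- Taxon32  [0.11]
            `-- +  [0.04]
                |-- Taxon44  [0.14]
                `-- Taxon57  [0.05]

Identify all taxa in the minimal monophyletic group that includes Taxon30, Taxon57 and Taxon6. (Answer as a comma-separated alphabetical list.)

Tracing Taxon30: it sits inside (Taxon15,Taxon30).
Tracing Taxon57: it sits inside (Taxon44,Taxon57).
Tracing Taxon6: it sits inside (Taxon6,Taxon47).
The smallest clade enclosing all 3 is the whole tree (their MRCA is the root), so the answer is all 23 tips in alphabetical order.

Taxon10, Taxon14, Taxon15, Taxon16, Taxon24, Taxon26, Taxon30, Taxon32, Taxon34, Taxon44, Taxon47, Taxon50, Taxon51, Taxon55, Taxon57, Taxon58, Taxon59, Taxon6, Taxon64, Taxon65, Taxon68, Taxon70, Taxon72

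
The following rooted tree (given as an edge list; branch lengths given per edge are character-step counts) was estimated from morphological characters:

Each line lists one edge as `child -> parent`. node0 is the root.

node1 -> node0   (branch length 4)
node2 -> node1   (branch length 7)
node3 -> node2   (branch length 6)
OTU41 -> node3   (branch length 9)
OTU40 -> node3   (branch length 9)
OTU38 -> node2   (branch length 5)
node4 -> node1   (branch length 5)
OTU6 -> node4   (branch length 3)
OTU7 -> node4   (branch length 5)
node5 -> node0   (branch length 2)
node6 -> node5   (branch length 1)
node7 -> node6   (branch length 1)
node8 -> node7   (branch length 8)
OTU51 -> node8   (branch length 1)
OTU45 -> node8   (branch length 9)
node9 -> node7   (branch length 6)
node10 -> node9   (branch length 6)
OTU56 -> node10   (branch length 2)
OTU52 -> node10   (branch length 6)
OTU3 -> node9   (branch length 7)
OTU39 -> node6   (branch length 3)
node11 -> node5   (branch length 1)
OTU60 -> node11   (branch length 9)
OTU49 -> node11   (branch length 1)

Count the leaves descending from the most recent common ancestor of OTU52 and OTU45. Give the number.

5

The MRCA of OTU52 and OTU45 is the node subtending ((OTU51,OTU45),((OTU56,OTU52),OTU3)).
That clade contains 5 terminal taxa: OTU3, OTU45, OTU51, OTU52, OTU56.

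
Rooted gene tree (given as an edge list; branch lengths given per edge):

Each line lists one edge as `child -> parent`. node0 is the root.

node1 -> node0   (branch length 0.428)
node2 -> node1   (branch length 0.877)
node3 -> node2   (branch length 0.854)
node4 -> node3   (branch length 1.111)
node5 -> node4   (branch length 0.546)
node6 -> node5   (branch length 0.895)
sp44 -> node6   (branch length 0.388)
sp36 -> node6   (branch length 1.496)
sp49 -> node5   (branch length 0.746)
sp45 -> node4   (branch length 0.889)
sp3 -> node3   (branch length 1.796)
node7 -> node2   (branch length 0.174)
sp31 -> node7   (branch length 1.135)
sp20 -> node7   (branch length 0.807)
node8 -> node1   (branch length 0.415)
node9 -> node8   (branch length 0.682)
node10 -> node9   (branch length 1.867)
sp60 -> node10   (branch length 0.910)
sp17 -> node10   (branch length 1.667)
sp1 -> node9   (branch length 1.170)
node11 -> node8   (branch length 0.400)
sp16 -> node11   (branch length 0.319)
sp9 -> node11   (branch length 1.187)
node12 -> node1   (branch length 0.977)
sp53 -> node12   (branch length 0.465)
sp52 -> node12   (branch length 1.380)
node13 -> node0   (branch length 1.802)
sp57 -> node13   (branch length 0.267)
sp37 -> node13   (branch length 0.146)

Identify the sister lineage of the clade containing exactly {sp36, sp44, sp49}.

The clade containing exactly {sp36, sp44, sp49} attaches to the tree at the node subtending (((sp44,sp36),sp49),sp45).
The other lineage descending from that same node — the sister group — is the single tip sp45.

sp45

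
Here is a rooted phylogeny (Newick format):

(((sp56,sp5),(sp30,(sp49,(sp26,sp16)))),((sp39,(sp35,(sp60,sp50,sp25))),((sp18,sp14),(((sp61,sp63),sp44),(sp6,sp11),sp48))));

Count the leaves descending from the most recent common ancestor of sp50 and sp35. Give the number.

The MRCA of sp50 and sp35 is the node subtending (sp35,(sp60,sp50,sp25)).
That clade contains 4 terminal taxa: sp25, sp35, sp50, sp60.

4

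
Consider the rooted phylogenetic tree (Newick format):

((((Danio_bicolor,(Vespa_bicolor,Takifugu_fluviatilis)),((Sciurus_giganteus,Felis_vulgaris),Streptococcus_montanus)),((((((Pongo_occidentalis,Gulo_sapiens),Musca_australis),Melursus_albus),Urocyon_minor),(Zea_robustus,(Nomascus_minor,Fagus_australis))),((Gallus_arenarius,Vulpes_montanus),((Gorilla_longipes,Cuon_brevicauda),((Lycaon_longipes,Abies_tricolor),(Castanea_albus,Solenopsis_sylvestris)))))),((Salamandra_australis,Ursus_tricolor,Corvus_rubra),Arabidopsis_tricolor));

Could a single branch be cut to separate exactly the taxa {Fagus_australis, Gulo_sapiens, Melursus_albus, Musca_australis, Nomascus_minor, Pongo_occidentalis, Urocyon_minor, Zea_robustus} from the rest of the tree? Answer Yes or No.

Yes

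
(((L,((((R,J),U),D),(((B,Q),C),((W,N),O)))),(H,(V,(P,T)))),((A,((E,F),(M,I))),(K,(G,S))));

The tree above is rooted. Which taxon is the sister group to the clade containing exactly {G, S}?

K

The clade containing exactly {G, S} attaches to the tree at the node subtending (K,(G,S)).
The other lineage descending from that same node — the sister group — is the single tip K.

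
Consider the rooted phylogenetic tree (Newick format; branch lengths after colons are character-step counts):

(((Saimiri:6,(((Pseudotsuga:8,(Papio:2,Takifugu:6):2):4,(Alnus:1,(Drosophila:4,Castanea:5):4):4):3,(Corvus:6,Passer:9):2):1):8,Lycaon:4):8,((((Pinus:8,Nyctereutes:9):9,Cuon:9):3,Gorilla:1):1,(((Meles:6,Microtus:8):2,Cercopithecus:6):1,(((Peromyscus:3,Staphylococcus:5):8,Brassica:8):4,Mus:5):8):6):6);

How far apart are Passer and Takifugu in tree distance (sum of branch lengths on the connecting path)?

26

The path runs Passer → … → MRCA → … → Takifugu; the MRCA is the node subtending (((Pseudotsuga,(Papio,Takifugu)),(Alnus,(Drosophila,Castanea))),(Corvus,Passer)).
Branch lengths along that path: 9 + 2 + 3 + 4 + 2 + 6 = 26.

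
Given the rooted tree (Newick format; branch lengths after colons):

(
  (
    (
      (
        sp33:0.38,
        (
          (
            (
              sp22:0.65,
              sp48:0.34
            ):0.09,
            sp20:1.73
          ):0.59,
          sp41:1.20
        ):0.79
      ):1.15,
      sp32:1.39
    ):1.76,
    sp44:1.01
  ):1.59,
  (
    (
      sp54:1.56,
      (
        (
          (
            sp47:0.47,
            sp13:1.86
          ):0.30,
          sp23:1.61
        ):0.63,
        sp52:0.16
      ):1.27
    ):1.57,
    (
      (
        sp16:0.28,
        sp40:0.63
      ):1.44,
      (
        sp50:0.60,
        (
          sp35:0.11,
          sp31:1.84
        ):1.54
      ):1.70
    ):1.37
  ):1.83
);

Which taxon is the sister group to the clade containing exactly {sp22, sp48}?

sp20

The clade containing exactly {sp22, sp48} attaches to the tree at the node subtending ((sp22,sp48),sp20).
The other lineage descending from that same node — the sister group — is the single tip sp20.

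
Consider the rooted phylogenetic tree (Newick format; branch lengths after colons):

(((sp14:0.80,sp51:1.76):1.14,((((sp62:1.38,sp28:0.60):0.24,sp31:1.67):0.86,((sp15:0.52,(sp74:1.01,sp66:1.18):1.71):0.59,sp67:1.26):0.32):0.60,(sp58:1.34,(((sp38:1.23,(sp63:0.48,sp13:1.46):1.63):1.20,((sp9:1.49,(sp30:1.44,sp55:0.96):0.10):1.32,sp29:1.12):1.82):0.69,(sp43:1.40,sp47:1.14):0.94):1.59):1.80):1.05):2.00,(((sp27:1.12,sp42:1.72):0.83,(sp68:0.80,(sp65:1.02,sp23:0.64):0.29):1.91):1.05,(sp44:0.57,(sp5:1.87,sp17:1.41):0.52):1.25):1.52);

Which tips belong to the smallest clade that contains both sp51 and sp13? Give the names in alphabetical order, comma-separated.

sp13, sp14, sp15, sp28, sp29, sp30, sp31, sp38, sp43, sp47, sp51, sp55, sp58, sp62, sp63, sp66, sp67, sp74, sp9

Tracing sp51: it sits inside (sp14,sp51).
Tracing sp13: it sits inside (sp63,sp13).
The smallest clade enclosing both is ((sp14,sp51),((((sp62,sp28),sp31),((sp15,(sp74,sp66)),sp67)),(sp58,(((sp38,(sp63,sp13)),((sp9,(sp30,sp55)),sp29)),(sp43,sp47))))); the answer is its 19 terminal taxa in alphabetical order.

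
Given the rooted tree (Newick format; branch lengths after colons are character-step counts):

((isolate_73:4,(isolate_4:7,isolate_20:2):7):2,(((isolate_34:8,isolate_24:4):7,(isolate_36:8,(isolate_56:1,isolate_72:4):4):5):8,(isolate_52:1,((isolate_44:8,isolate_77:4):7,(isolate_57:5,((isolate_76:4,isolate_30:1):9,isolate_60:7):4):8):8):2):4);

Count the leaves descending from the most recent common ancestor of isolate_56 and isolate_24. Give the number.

The MRCA of isolate_56 and isolate_24 is the node subtending ((isolate_34,isolate_24),(isolate_36,(isolate_56,isolate_72))).
That clade contains 5 terminal taxa: isolate_24, isolate_34, isolate_36, isolate_56, isolate_72.

5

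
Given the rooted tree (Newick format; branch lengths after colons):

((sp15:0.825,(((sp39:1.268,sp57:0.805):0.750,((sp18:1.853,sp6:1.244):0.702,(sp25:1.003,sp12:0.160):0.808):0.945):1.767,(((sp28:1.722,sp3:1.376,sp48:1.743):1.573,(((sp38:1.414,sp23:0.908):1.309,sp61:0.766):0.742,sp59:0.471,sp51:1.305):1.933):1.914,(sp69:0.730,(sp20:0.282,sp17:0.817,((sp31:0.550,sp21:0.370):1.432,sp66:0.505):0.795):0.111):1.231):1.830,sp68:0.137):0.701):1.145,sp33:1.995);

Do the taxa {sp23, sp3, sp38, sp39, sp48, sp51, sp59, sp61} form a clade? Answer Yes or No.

The MRCA of the listed taxa subtends (((sp39,sp57),((sp18,sp6),(sp25,sp12))),(((sp28,sp3,sp48),(((sp38,sp23),sp61),sp59,sp51)),(sp69,(sp20,sp17,((sp31,sp21),sp66)))),sp68).
That clade also contains sp12, sp17, sp18, sp20, sp21, sp25, sp28, sp31, sp57, sp6, sp66, sp68, sp69, which are not in the proposed group, so the group is not monophyletic.

No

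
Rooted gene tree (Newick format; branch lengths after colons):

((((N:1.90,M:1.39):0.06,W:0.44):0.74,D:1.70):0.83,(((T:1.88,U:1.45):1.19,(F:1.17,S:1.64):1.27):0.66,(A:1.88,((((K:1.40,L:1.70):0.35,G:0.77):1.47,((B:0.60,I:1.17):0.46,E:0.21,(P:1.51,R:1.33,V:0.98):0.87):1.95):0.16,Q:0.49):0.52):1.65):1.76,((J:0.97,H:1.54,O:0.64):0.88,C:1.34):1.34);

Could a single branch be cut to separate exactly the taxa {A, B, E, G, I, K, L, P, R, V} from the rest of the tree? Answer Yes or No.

No

The MRCA of the listed taxa subtends (A,((((K,L),G),((B,I),E,(P,R,V))),Q)).
That clade also contains Q, which is not in the proposed group, so the group is not monophyletic.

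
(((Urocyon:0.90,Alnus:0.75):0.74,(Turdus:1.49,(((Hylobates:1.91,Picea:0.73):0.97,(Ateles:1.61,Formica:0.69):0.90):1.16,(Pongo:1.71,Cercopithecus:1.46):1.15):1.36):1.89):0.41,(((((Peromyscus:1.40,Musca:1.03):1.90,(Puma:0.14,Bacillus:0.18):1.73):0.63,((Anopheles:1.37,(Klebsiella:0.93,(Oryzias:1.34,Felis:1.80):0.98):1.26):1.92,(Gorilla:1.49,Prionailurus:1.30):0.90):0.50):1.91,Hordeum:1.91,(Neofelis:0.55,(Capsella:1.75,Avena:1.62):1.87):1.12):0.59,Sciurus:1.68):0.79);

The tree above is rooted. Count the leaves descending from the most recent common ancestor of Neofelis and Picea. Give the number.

24

The MRCA of Neofelis and Picea is the root, so the clade is the entire tree.
That clade contains 24 terminal taxa: Alnus, Anopheles, Ateles, Avena, Bacillus, Capsella, Cercopithecus, Felis, Formica, Gorilla, Hordeum, Hylobates, Klebsiella, Musca, Neofelis, Oryzias, Peromyscus, Picea, Pongo, Prionailurus, Puma, Sciurus, Turdus, Urocyon.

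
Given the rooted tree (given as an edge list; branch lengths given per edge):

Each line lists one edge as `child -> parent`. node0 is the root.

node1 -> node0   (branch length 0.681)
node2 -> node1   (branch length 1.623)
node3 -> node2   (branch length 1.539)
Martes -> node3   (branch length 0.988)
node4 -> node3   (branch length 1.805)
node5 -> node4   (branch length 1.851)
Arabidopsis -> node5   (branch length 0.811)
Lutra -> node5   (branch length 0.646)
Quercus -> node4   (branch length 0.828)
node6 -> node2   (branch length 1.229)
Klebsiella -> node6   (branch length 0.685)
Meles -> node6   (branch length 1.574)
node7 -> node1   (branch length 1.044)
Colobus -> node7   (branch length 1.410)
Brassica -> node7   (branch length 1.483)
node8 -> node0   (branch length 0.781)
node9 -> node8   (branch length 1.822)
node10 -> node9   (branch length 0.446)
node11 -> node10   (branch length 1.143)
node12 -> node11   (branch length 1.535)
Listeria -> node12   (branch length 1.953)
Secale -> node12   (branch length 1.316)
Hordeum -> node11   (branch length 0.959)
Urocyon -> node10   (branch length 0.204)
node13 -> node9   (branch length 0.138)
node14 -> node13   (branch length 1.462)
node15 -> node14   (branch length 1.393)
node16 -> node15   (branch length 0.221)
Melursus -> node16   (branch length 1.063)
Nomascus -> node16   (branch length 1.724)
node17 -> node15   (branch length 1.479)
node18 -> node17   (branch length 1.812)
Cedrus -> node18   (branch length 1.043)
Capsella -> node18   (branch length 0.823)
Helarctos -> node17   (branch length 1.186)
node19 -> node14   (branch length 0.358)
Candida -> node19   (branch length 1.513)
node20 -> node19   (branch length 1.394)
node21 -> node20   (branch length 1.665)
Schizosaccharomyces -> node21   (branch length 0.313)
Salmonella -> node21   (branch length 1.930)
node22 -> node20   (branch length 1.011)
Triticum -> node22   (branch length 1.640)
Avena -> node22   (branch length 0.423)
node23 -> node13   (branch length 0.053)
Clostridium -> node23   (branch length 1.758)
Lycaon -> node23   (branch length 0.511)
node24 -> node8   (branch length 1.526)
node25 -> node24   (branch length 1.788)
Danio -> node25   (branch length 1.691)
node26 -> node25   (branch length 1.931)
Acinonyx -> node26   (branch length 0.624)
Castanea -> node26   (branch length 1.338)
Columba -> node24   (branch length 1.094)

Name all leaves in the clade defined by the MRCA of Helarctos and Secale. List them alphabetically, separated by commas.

Tracing Helarctos: it sits inside ((Cedrus,Capsella),Helarctos).
Tracing Secale: it sits inside (Listeria,Secale).
The smallest clade enclosing both is ((((Listeria,Secale),Hordeum),Urocyon),((((Melursus,Nomascus),((Cedrus,Capsella),Helarctos)),(Candida,((Schizosaccharomyces,Salmonella),(Triticum,Avena)))),(Clostridium,Lycaon))); the answer is its 16 terminal taxa in alphabetical order.

Avena, Candida, Capsella, Cedrus, Clostridium, Helarctos, Hordeum, Listeria, Lycaon, Melursus, Nomascus, Salmonella, Schizosaccharomyces, Secale, Triticum, Urocyon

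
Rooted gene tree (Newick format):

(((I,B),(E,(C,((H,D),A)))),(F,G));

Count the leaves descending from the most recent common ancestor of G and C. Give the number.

9

The MRCA of G and C is the root, so the clade is the entire tree.
That clade contains 9 terminal taxa: A, B, C, D, E, F, G, H, I.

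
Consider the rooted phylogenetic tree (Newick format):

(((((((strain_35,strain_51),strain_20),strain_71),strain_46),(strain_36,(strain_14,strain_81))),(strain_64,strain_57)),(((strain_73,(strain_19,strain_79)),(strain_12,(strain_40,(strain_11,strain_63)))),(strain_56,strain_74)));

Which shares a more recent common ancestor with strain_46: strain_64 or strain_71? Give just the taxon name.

The MRCA of strain_46 and strain_71 subtends ((((strain_35,strain_51),strain_20),strain_71),strain_46) (5 taxa).
The MRCA of strain_46 and strain_64 subtends ((((((strain_35,strain_51),strain_20),strain_71),strain_46),(strain_36,(strain_14,strain_81))),(strain_64,strain_57)) (10 taxa).
The first is nested inside the second, so strain_46 shares a more recent common ancestor with strain_71.

strain_71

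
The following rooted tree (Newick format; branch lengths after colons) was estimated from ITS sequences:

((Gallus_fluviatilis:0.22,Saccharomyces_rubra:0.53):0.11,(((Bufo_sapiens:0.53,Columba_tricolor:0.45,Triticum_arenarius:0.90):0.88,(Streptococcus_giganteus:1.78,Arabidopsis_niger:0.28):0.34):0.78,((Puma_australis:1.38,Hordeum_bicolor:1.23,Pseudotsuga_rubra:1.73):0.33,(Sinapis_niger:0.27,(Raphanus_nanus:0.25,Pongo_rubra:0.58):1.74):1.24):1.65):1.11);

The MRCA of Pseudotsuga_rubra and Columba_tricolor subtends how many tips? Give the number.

11

The MRCA of Pseudotsuga_rubra and Columba_tricolor is the node subtending (((Bufo_sapiens,Columba_tricolor,Triticum_arenarius),(Streptococcus_giganteus,Arabidopsis_niger)),((Puma_australis,Hordeum_bicolor,Pseudotsuga_rubra),(Sinapis_niger,(Raphanus_nanus,Pongo_rubra)))).
That clade contains 11 terminal taxa: Arabidopsis_niger, Bufo_sapiens, Columba_tricolor, Hordeum_bicolor, Pongo_rubra, Pseudotsuga_rubra, Puma_australis, Raphanus_nanus, Sinapis_niger, Streptococcus_giganteus, Triticum_arenarius.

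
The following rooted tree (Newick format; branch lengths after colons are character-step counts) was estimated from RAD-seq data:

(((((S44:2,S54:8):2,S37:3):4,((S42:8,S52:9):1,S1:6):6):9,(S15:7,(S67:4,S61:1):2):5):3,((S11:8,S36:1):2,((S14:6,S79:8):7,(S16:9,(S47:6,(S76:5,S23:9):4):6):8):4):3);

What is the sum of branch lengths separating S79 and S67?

The path runs S79 → … → MRCA → … → S67; the MRCA is the root of the tree.
Branch lengths along that path: 8 + 7 + 4 + 3 + 3 + 5 + 2 + 4 = 36.

36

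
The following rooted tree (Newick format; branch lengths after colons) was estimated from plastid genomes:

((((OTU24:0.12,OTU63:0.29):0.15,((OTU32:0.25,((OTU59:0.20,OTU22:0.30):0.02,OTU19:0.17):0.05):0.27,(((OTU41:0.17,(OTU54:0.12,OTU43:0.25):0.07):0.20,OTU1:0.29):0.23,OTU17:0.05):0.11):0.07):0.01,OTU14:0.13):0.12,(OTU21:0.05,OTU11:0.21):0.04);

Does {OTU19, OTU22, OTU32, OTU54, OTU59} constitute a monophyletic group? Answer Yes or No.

The MRCA of the listed taxa subtends ((OTU32,((OTU59,OTU22),OTU19)),(((OTU41,(OTU54,OTU43)),OTU1),OTU17)).
That clade also contains OTU1, OTU17, OTU41, OTU43, which are not in the proposed group, so the group is not monophyletic.

No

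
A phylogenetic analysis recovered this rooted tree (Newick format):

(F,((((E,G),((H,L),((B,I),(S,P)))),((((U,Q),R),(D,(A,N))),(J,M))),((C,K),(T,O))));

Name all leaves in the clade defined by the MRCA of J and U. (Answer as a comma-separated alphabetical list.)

A, D, J, M, N, Q, R, U

Tracing J: it sits inside (J,M).
Tracing U: it sits inside (U,Q).
The smallest clade enclosing both is ((((U,Q),R),(D,(A,N))),(J,M)); the answer is its 8 terminal taxa in alphabetical order.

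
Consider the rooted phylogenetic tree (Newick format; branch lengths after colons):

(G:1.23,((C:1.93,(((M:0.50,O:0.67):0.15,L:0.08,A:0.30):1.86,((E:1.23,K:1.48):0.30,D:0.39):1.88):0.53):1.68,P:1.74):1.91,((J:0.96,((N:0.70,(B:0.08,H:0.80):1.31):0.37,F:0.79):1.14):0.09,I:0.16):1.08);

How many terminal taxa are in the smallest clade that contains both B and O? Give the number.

16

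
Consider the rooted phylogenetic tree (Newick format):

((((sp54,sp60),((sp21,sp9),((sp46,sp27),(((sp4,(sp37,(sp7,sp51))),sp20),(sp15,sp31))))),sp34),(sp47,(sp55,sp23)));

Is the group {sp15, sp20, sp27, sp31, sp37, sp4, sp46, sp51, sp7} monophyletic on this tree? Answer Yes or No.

Yes

The most recent common ancestor of these taxa subtends ((sp46,sp27),(((sp4,(sp37,(sp7,sp51))),sp20),(sp15,sp31))).
That clade has exactly 9 tips — every listed taxon and nothing else — so the group is monophyletic.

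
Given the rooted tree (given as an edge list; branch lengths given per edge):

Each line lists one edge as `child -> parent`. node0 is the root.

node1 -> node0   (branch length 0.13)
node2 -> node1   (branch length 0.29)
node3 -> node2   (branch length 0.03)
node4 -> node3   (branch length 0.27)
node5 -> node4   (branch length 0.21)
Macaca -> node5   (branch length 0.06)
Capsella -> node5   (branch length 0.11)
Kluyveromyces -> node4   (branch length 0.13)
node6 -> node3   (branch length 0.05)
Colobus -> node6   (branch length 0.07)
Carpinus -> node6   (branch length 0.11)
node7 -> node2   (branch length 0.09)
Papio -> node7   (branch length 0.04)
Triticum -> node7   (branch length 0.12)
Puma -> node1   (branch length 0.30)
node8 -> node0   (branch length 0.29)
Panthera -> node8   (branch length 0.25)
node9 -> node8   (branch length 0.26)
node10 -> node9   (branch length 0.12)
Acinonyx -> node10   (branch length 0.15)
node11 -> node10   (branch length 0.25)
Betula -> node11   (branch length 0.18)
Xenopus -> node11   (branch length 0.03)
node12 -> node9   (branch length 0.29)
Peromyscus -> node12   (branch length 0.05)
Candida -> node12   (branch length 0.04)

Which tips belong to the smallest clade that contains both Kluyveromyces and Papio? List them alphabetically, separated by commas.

Tracing Kluyveromyces: it sits inside ((Macaca,Capsella),Kluyveromyces).
Tracing Papio: it sits inside (Papio,Triticum).
The smallest clade enclosing both is ((((Macaca,Capsella),Kluyveromyces),(Colobus,Carpinus)),(Papio,Triticum)); the answer is its 7 terminal taxa in alphabetical order.

Capsella, Carpinus, Colobus, Kluyveromyces, Macaca, Papio, Triticum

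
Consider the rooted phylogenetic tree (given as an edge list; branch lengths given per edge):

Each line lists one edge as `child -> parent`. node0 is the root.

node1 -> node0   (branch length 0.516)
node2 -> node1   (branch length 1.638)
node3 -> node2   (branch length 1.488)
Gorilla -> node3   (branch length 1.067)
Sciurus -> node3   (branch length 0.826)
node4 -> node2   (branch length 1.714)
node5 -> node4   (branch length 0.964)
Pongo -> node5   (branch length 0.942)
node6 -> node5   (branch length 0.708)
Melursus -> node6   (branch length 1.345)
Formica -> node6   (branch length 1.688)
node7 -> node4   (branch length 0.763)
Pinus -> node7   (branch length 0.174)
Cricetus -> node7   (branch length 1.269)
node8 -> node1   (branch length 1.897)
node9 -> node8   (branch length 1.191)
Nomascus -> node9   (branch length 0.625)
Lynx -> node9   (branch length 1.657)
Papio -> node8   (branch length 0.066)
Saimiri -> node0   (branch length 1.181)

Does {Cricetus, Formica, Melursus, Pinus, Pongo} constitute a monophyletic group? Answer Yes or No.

Yes

The most recent common ancestor of these taxa subtends ((Pongo,(Melursus,Formica)),(Pinus,Cricetus)).
That clade has exactly 5 tips — every listed taxon and nothing else — so the group is monophyletic.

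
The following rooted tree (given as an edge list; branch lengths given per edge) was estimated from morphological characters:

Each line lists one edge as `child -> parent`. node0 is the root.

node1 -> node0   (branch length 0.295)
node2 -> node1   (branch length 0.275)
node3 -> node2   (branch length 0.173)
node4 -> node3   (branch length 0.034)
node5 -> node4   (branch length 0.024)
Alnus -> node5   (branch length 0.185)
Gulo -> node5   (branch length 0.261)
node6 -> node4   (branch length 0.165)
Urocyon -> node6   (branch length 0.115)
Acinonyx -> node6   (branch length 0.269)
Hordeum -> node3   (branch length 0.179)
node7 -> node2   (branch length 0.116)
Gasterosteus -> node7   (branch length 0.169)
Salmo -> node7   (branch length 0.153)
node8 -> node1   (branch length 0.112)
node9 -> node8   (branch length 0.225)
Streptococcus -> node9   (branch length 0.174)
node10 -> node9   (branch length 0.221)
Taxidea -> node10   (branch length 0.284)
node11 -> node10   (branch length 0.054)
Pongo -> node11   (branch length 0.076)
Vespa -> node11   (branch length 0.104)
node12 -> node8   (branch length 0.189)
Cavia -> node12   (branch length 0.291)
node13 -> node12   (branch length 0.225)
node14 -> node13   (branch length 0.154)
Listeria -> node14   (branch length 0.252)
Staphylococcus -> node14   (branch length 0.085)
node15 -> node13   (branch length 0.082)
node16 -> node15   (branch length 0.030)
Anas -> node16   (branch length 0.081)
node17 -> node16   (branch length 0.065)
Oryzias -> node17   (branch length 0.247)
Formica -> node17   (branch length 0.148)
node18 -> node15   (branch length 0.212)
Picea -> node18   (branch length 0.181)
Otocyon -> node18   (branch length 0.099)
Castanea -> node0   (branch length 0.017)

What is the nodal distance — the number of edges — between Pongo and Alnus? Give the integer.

The MRCA of Pongo and Alnus is the node subtending (((((Alnus,Gulo),(Urocyon,Acinonyx)),Hordeum),(Gasterosteus,Salmo)),((Streptococcus,(Taxidea,(Pongo,Vespa))),(Cavia,((Listeria,Staphylococcus),((Anas,(Oryzias,Formica)),(Picea,Otocyon)))))).
From Pongo up to that node: 5 branches. From Alnus up to the same node: 5 branches. Total: 5 + 5 = 10.

10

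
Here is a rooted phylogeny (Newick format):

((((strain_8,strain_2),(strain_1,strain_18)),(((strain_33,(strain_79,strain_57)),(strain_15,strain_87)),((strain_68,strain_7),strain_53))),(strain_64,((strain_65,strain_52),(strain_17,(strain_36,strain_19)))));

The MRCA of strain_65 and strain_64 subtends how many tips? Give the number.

6

The MRCA of strain_65 and strain_64 is the node subtending (strain_64,((strain_65,strain_52),(strain_17,(strain_36,strain_19)))).
That clade contains 6 terminal taxa: strain_17, strain_19, strain_36, strain_52, strain_64, strain_65.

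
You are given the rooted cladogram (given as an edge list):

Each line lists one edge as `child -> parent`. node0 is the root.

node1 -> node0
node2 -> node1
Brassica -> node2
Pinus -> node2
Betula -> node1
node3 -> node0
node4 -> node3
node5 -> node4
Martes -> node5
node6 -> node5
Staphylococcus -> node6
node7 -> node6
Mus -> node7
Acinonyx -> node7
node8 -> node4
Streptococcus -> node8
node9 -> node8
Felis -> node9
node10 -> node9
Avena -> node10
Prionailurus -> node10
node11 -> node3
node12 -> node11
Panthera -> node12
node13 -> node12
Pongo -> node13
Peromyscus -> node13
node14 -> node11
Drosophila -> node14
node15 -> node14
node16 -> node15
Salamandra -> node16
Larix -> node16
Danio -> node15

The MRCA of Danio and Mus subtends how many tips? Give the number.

The MRCA of Danio and Mus is the node subtending (((Martes,(Staphylococcus,(Mus,Acinonyx))),(Streptococcus,(Felis,(Avena,Prionailurus)))),((Panthera,(Pongo,Peromyscus)),(Drosophila,((Salamandra,Larix),Danio)))).
That clade contains 15 terminal taxa: Acinonyx, Avena, Danio, Drosophila, Felis, Larix, Martes, Mus, Panthera, Peromyscus, Pongo, Prionailurus, Salamandra, Staphylococcus, Streptococcus.

15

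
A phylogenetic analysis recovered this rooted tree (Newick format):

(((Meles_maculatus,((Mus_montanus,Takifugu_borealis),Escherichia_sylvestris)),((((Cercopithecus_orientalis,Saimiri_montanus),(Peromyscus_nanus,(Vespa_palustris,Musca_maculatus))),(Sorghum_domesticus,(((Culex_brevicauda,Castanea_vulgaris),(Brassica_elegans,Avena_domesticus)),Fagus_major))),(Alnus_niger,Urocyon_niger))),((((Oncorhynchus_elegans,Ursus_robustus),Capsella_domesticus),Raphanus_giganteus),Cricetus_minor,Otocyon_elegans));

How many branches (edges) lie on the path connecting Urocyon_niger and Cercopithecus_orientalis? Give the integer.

6

The MRCA of Urocyon_niger and Cercopithecus_orientalis is the node subtending ((((Cercopithecus_orientalis,Saimiri_montanus),(Peromyscus_nanus,(Vespa_palustris,Musca_maculatus))),(Sorghum_domesticus,(((Culex_brevicauda,Castanea_vulgaris),(Brassica_elegans,Avena_domesticus)),Fagus_major))),(Alnus_niger,Urocyon_niger)).
From Urocyon_niger up to that node: 2 branches. From Cercopithecus_orientalis up to the same node: 4 branches. Total: 2 + 4 = 6.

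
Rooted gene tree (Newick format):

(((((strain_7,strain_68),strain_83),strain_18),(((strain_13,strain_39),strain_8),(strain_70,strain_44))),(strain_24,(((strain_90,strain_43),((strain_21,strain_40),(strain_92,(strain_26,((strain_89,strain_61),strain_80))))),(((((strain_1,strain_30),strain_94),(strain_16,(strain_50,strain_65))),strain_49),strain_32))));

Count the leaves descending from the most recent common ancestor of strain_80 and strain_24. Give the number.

18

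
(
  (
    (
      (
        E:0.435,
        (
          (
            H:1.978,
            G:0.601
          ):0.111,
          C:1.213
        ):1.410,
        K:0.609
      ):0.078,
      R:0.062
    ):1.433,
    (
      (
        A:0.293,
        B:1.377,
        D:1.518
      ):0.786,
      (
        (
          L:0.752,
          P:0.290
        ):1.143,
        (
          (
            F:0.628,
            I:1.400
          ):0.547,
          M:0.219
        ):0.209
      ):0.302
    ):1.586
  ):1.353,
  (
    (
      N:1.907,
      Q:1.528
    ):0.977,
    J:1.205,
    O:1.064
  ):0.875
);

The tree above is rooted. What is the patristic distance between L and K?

5.903

The path runs L → … → MRCA → … → K; the MRCA is the node subtending (((E,((H,G),C),K),R),((A,B,D),((L,P),((F,I),M)))).
Branch lengths along that path: 0.752 + 1.143 + 0.302 + 1.586 + 1.433 + 0.078 + 0.609 = 5.903.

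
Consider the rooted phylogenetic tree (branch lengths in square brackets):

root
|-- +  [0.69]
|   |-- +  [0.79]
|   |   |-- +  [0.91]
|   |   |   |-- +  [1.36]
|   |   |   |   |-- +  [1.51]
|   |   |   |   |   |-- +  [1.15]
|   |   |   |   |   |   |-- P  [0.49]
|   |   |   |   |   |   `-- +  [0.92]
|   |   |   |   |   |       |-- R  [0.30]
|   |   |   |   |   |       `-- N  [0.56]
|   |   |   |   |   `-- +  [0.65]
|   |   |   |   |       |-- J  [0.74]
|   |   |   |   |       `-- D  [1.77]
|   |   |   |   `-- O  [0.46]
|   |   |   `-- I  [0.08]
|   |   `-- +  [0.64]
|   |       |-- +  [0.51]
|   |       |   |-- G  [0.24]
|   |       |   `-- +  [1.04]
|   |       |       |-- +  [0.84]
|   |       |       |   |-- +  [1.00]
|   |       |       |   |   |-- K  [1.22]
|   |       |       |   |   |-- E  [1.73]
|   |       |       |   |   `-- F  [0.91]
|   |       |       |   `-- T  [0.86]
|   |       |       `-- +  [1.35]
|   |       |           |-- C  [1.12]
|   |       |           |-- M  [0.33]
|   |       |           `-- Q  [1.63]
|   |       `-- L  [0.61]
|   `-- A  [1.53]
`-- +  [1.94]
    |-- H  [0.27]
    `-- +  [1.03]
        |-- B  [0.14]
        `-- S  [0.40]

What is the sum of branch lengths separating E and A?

8.08

The path runs E → … → MRCA → … → A; the MRCA is the node subtending ((((((P,(R,N)),(J,D)),O),I),((G,(((K,E,F),T),(C,M,Q))),L)),A).
Branch lengths along that path: 1.73 + 1.00 + 0.84 + 1.04 + 0.51 + 0.64 + 0.79 + 1.53 = 8.08.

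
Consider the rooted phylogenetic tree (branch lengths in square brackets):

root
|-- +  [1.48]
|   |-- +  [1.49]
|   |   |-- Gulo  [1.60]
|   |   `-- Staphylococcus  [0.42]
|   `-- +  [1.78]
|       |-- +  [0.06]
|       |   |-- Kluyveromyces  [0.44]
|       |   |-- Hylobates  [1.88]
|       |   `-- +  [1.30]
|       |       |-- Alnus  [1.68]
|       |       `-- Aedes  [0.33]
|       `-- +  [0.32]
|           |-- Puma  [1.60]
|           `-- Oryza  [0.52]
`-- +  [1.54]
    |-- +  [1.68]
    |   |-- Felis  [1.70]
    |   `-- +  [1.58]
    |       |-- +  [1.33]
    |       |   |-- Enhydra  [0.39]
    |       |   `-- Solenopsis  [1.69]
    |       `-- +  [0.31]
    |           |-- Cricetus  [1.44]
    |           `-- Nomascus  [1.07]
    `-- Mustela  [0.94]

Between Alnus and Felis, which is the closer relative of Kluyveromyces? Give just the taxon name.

The MRCA of Kluyveromyces and Alnus subtends (Kluyveromyces,Hylobates,(Alnus,Aedes)) (4 taxa).
The MRCA of Kluyveromyces and Felis is the root, subtending the entire tree (14 taxa).
The first is nested inside the second, so Kluyveromyces shares a more recent common ancestor with Alnus.

Alnus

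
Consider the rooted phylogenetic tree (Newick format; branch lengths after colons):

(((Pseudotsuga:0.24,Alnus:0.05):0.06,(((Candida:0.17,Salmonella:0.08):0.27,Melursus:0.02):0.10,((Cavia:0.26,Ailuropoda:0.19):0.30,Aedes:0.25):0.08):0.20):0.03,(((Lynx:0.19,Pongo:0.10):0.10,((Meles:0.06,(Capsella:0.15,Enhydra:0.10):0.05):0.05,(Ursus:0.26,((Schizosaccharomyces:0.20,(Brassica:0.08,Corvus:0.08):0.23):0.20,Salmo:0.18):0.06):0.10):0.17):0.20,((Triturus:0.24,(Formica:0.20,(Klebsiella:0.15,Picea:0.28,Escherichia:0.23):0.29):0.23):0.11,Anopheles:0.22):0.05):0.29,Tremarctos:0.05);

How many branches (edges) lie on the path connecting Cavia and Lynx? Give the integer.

9

The MRCA of Cavia and Lynx is the root of the tree.
From Cavia up to that node: 5 branches. From Lynx up to the same node: 4 branches. Total: 5 + 4 = 9.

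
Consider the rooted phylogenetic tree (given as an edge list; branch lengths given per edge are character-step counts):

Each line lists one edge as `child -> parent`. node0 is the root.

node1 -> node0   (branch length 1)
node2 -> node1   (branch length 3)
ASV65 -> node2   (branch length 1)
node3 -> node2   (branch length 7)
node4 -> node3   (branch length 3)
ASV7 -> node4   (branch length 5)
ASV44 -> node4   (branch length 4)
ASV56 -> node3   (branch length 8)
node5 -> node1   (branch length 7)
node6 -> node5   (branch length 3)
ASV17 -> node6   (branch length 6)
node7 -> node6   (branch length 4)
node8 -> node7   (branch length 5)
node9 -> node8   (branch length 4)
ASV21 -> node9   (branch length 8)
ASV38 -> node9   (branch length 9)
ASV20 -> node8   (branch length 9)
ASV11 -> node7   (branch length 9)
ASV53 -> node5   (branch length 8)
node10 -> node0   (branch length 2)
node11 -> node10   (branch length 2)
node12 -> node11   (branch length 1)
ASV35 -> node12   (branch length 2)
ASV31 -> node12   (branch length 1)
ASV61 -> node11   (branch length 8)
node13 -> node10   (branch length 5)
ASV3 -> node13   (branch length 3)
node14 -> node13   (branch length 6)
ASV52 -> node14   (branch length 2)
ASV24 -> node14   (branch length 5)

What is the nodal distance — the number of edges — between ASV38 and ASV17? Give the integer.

5

The MRCA of ASV38 and ASV17 is the node subtending (ASV17,(((ASV21,ASV38),ASV20),ASV11)).
From ASV38 up to that node: 4 branches. From ASV17 up to the same node: 1 branch. Total: 4 + 1 = 5.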